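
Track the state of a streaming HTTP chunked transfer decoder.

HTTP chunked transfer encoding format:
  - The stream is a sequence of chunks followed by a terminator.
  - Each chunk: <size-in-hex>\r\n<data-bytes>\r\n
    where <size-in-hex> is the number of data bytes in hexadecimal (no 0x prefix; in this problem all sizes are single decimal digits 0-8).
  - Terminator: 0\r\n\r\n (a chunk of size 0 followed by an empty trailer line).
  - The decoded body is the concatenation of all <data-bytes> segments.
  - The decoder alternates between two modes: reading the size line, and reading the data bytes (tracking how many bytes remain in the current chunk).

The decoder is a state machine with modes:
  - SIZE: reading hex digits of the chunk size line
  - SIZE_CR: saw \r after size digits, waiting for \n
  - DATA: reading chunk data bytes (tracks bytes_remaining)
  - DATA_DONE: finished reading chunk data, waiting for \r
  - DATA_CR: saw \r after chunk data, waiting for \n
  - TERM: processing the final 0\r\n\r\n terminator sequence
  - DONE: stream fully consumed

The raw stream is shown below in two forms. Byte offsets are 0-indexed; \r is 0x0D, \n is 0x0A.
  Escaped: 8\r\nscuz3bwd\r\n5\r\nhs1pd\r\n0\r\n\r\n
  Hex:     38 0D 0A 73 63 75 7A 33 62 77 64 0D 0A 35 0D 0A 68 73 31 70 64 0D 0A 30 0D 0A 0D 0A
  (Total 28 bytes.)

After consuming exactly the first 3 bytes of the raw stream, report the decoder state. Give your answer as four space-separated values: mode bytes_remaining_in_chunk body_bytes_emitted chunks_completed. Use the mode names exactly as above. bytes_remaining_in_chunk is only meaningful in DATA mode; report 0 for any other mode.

Byte 0 = '8': mode=SIZE remaining=0 emitted=0 chunks_done=0
Byte 1 = 0x0D: mode=SIZE_CR remaining=0 emitted=0 chunks_done=0
Byte 2 = 0x0A: mode=DATA remaining=8 emitted=0 chunks_done=0

Answer: DATA 8 0 0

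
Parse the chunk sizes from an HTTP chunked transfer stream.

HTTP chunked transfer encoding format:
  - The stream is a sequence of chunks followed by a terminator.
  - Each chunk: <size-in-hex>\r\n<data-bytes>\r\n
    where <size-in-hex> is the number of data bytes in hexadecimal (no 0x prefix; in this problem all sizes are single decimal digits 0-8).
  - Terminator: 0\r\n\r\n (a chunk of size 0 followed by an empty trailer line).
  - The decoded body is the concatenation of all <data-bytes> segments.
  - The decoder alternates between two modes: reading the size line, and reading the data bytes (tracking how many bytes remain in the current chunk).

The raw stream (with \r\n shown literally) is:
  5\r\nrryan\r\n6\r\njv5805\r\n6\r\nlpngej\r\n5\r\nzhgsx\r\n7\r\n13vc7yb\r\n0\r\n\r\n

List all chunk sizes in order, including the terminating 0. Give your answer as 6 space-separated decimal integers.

Answer: 5 6 6 5 7 0

Derivation:
Chunk 1: stream[0..1]='5' size=0x5=5, data at stream[3..8]='rryan' -> body[0..5], body so far='rryan'
Chunk 2: stream[10..11]='6' size=0x6=6, data at stream[13..19]='jv5805' -> body[5..11], body so far='rryanjv5805'
Chunk 3: stream[21..22]='6' size=0x6=6, data at stream[24..30]='lpngej' -> body[11..17], body so far='rryanjv5805lpngej'
Chunk 4: stream[32..33]='5' size=0x5=5, data at stream[35..40]='zhgsx' -> body[17..22], body so far='rryanjv5805lpngejzhgsx'
Chunk 5: stream[42..43]='7' size=0x7=7, data at stream[45..52]='13vc7yb' -> body[22..29], body so far='rryanjv5805lpngejzhgsx13vc7yb'
Chunk 6: stream[54..55]='0' size=0 (terminator). Final body='rryanjv5805lpngejzhgsx13vc7yb' (29 bytes)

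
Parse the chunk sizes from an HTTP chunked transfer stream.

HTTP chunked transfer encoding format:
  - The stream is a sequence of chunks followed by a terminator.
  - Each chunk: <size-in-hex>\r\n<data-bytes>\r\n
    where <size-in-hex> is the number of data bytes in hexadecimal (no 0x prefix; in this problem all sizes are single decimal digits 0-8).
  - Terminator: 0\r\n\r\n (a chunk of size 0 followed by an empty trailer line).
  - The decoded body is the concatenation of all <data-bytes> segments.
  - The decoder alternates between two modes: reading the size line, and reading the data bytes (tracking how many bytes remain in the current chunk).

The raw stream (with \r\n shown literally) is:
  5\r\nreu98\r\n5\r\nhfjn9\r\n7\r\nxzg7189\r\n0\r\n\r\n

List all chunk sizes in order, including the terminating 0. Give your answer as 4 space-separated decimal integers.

Chunk 1: stream[0..1]='5' size=0x5=5, data at stream[3..8]='reu98' -> body[0..5], body so far='reu98'
Chunk 2: stream[10..11]='5' size=0x5=5, data at stream[13..18]='hfjn9' -> body[5..10], body so far='reu98hfjn9'
Chunk 3: stream[20..21]='7' size=0x7=7, data at stream[23..30]='xzg7189' -> body[10..17], body so far='reu98hfjn9xzg7189'
Chunk 4: stream[32..33]='0' size=0 (terminator). Final body='reu98hfjn9xzg7189' (17 bytes)

Answer: 5 5 7 0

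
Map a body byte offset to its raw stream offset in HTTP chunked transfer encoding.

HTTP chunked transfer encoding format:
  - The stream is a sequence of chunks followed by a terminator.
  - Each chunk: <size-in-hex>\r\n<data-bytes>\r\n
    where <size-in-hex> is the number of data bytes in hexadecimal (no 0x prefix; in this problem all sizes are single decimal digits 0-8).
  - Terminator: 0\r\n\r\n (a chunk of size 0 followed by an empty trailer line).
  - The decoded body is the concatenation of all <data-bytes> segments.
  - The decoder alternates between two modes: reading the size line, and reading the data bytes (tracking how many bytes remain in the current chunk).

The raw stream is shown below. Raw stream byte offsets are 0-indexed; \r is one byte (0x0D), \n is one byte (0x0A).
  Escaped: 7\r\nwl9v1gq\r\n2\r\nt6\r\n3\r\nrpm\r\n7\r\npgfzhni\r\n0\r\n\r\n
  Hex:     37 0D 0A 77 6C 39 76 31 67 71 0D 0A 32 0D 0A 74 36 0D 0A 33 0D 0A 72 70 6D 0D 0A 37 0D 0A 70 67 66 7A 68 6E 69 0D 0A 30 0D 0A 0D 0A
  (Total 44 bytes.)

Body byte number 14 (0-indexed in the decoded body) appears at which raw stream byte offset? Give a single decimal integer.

Chunk 1: stream[0..1]='7' size=0x7=7, data at stream[3..10]='wl9v1gq' -> body[0..7], body so far='wl9v1gq'
Chunk 2: stream[12..13]='2' size=0x2=2, data at stream[15..17]='t6' -> body[7..9], body so far='wl9v1gqt6'
Chunk 3: stream[19..20]='3' size=0x3=3, data at stream[22..25]='rpm' -> body[9..12], body so far='wl9v1gqt6rpm'
Chunk 4: stream[27..28]='7' size=0x7=7, data at stream[30..37]='pgfzhni' -> body[12..19], body so far='wl9v1gqt6rpmpgfzhni'
Chunk 5: stream[39..40]='0' size=0 (terminator). Final body='wl9v1gqt6rpmpgfzhni' (19 bytes)
Body byte 14 at stream offset 32

Answer: 32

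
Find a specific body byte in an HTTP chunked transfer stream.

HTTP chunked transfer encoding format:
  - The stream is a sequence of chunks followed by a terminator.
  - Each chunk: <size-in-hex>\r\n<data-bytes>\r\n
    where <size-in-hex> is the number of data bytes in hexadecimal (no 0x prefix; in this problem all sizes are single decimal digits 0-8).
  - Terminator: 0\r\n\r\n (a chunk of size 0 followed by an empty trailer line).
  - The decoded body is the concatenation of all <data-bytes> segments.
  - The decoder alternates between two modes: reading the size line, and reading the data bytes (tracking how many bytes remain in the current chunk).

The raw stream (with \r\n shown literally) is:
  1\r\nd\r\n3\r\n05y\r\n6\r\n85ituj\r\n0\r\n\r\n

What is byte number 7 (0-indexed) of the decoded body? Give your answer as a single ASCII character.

Answer: t

Derivation:
Chunk 1: stream[0..1]='1' size=0x1=1, data at stream[3..4]='d' -> body[0..1], body so far='d'
Chunk 2: stream[6..7]='3' size=0x3=3, data at stream[9..12]='05y' -> body[1..4], body so far='d05y'
Chunk 3: stream[14..15]='6' size=0x6=6, data at stream[17..23]='85ituj' -> body[4..10], body so far='d05y85ituj'
Chunk 4: stream[25..26]='0' size=0 (terminator). Final body='d05y85ituj' (10 bytes)
Body byte 7 = 't'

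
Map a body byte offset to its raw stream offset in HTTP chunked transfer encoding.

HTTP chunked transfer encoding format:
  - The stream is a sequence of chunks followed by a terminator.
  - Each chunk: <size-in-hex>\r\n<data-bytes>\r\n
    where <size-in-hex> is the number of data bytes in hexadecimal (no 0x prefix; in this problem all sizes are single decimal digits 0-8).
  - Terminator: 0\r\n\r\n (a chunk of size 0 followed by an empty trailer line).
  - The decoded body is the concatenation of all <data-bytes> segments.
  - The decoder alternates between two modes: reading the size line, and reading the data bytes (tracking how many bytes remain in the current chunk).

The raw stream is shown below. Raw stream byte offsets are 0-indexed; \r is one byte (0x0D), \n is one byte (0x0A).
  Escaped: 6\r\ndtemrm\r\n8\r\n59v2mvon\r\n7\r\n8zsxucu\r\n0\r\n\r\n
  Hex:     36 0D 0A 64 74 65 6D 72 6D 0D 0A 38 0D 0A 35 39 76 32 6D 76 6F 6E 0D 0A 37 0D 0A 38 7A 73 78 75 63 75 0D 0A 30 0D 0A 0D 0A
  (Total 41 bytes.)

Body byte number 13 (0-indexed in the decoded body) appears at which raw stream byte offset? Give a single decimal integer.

Answer: 21

Derivation:
Chunk 1: stream[0..1]='6' size=0x6=6, data at stream[3..9]='dtemrm' -> body[0..6], body so far='dtemrm'
Chunk 2: stream[11..12]='8' size=0x8=8, data at stream[14..22]='59v2mvon' -> body[6..14], body so far='dtemrm59v2mvon'
Chunk 3: stream[24..25]='7' size=0x7=7, data at stream[27..34]='8zsxucu' -> body[14..21], body so far='dtemrm59v2mvon8zsxucu'
Chunk 4: stream[36..37]='0' size=0 (terminator). Final body='dtemrm59v2mvon8zsxucu' (21 bytes)
Body byte 13 at stream offset 21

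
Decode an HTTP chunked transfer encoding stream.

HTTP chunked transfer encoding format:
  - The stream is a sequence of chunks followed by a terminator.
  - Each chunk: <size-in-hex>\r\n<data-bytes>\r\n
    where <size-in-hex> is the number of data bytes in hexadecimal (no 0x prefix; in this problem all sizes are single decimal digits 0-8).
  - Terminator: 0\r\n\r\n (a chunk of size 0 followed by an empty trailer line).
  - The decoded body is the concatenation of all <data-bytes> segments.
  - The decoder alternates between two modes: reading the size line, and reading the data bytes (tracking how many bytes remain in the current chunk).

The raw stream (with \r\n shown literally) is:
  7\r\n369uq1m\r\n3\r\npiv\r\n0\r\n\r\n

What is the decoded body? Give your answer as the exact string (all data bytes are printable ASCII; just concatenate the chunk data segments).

Chunk 1: stream[0..1]='7' size=0x7=7, data at stream[3..10]='369uq1m' -> body[0..7], body so far='369uq1m'
Chunk 2: stream[12..13]='3' size=0x3=3, data at stream[15..18]='piv' -> body[7..10], body so far='369uq1mpiv'
Chunk 3: stream[20..21]='0' size=0 (terminator). Final body='369uq1mpiv' (10 bytes)

Answer: 369uq1mpiv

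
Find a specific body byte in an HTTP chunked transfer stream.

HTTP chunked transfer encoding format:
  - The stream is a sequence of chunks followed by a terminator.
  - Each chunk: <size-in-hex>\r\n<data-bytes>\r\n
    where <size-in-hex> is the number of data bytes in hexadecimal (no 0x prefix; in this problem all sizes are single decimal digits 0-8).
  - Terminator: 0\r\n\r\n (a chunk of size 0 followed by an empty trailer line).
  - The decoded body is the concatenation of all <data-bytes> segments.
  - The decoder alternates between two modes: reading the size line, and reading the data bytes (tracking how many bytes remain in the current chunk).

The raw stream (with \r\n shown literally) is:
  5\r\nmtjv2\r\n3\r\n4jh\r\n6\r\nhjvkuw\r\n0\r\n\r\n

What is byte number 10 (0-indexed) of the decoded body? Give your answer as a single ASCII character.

Answer: v

Derivation:
Chunk 1: stream[0..1]='5' size=0x5=5, data at stream[3..8]='mtjv2' -> body[0..5], body so far='mtjv2'
Chunk 2: stream[10..11]='3' size=0x3=3, data at stream[13..16]='4jh' -> body[5..8], body so far='mtjv24jh'
Chunk 3: stream[18..19]='6' size=0x6=6, data at stream[21..27]='hjvkuw' -> body[8..14], body so far='mtjv24jhhjvkuw'
Chunk 4: stream[29..30]='0' size=0 (terminator). Final body='mtjv24jhhjvkuw' (14 bytes)
Body byte 10 = 'v'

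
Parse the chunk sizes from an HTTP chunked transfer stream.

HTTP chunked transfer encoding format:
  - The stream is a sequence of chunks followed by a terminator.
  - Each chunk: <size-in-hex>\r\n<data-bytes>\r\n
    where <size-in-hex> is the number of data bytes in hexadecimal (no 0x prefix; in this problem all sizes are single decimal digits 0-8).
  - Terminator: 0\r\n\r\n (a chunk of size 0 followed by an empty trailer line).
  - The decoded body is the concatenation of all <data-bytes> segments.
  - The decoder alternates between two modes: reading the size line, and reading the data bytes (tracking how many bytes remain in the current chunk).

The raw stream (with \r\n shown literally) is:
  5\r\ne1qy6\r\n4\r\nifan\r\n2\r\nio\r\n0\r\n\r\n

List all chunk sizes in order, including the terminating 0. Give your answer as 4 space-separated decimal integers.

Chunk 1: stream[0..1]='5' size=0x5=5, data at stream[3..8]='e1qy6' -> body[0..5], body so far='e1qy6'
Chunk 2: stream[10..11]='4' size=0x4=4, data at stream[13..17]='ifan' -> body[5..9], body so far='e1qy6ifan'
Chunk 3: stream[19..20]='2' size=0x2=2, data at stream[22..24]='io' -> body[9..11], body so far='e1qy6ifanio'
Chunk 4: stream[26..27]='0' size=0 (terminator). Final body='e1qy6ifanio' (11 bytes)

Answer: 5 4 2 0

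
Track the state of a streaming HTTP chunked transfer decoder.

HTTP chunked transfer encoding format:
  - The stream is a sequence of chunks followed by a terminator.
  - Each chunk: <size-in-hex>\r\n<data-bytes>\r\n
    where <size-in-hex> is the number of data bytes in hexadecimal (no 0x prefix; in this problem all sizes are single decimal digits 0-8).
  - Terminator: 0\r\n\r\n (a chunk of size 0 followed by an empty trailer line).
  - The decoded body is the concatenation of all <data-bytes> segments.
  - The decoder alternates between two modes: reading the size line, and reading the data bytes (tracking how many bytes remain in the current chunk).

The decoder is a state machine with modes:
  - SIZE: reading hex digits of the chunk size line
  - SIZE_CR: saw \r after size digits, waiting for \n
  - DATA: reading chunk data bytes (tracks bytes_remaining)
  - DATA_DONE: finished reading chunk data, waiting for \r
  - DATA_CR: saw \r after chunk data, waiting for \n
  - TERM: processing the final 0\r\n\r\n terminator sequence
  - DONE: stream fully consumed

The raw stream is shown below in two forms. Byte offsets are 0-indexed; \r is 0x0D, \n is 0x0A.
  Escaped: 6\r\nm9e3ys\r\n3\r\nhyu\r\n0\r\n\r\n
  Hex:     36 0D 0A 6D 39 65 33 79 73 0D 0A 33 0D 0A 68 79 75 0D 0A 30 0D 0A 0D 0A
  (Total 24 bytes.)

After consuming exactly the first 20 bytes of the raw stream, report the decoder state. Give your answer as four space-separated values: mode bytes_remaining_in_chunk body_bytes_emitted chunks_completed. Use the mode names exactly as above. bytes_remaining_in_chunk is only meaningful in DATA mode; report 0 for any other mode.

Byte 0 = '6': mode=SIZE remaining=0 emitted=0 chunks_done=0
Byte 1 = 0x0D: mode=SIZE_CR remaining=0 emitted=0 chunks_done=0
Byte 2 = 0x0A: mode=DATA remaining=6 emitted=0 chunks_done=0
Byte 3 = 'm': mode=DATA remaining=5 emitted=1 chunks_done=0
Byte 4 = '9': mode=DATA remaining=4 emitted=2 chunks_done=0
Byte 5 = 'e': mode=DATA remaining=3 emitted=3 chunks_done=0
Byte 6 = '3': mode=DATA remaining=2 emitted=4 chunks_done=0
Byte 7 = 'y': mode=DATA remaining=1 emitted=5 chunks_done=0
Byte 8 = 's': mode=DATA_DONE remaining=0 emitted=6 chunks_done=0
Byte 9 = 0x0D: mode=DATA_CR remaining=0 emitted=6 chunks_done=0
Byte 10 = 0x0A: mode=SIZE remaining=0 emitted=6 chunks_done=1
Byte 11 = '3': mode=SIZE remaining=0 emitted=6 chunks_done=1
Byte 12 = 0x0D: mode=SIZE_CR remaining=0 emitted=6 chunks_done=1
Byte 13 = 0x0A: mode=DATA remaining=3 emitted=6 chunks_done=1
Byte 14 = 'h': mode=DATA remaining=2 emitted=7 chunks_done=1
Byte 15 = 'y': mode=DATA remaining=1 emitted=8 chunks_done=1
Byte 16 = 'u': mode=DATA_DONE remaining=0 emitted=9 chunks_done=1
Byte 17 = 0x0D: mode=DATA_CR remaining=0 emitted=9 chunks_done=1
Byte 18 = 0x0A: mode=SIZE remaining=0 emitted=9 chunks_done=2
Byte 19 = '0': mode=SIZE remaining=0 emitted=9 chunks_done=2

Answer: SIZE 0 9 2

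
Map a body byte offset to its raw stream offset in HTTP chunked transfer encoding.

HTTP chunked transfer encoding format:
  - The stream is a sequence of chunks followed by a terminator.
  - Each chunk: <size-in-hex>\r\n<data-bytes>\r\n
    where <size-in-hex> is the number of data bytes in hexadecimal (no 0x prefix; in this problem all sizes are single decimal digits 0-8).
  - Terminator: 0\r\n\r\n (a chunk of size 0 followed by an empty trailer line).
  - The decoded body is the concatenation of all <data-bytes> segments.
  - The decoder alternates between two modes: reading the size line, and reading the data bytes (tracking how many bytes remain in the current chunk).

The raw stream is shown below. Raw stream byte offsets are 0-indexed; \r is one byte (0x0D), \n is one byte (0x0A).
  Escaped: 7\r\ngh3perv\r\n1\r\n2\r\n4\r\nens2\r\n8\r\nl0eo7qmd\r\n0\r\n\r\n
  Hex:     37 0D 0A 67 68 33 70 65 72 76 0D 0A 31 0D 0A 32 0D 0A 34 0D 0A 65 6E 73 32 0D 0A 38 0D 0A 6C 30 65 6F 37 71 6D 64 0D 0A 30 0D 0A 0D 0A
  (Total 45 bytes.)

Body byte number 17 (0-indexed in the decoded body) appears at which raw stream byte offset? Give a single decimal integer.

Answer: 35

Derivation:
Chunk 1: stream[0..1]='7' size=0x7=7, data at stream[3..10]='gh3perv' -> body[0..7], body so far='gh3perv'
Chunk 2: stream[12..13]='1' size=0x1=1, data at stream[15..16]='2' -> body[7..8], body so far='gh3perv2'
Chunk 3: stream[18..19]='4' size=0x4=4, data at stream[21..25]='ens2' -> body[8..12], body so far='gh3perv2ens2'
Chunk 4: stream[27..28]='8' size=0x8=8, data at stream[30..38]='l0eo7qmd' -> body[12..20], body so far='gh3perv2ens2l0eo7qmd'
Chunk 5: stream[40..41]='0' size=0 (terminator). Final body='gh3perv2ens2l0eo7qmd' (20 bytes)
Body byte 17 at stream offset 35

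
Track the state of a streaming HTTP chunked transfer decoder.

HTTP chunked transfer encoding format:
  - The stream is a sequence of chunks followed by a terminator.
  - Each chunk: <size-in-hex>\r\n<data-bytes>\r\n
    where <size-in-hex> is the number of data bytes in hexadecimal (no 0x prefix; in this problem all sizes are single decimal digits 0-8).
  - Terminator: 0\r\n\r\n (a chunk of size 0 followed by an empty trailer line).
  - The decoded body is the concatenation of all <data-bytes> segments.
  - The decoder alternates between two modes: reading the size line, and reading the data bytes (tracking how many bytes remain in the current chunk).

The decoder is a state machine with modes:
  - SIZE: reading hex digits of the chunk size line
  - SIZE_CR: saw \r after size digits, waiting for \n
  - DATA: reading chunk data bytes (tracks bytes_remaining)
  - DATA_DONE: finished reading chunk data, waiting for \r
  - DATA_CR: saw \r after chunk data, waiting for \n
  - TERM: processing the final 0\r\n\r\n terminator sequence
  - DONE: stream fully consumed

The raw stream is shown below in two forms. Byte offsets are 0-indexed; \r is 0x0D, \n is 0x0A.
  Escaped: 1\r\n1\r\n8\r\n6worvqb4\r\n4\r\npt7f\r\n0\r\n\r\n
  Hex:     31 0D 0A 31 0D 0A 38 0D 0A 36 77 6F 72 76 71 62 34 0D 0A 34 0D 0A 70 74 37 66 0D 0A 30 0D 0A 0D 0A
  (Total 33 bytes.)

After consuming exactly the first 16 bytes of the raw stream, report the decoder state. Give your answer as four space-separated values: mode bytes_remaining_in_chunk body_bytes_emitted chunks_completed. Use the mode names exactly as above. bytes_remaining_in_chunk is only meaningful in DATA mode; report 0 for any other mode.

Byte 0 = '1': mode=SIZE remaining=0 emitted=0 chunks_done=0
Byte 1 = 0x0D: mode=SIZE_CR remaining=0 emitted=0 chunks_done=0
Byte 2 = 0x0A: mode=DATA remaining=1 emitted=0 chunks_done=0
Byte 3 = '1': mode=DATA_DONE remaining=0 emitted=1 chunks_done=0
Byte 4 = 0x0D: mode=DATA_CR remaining=0 emitted=1 chunks_done=0
Byte 5 = 0x0A: mode=SIZE remaining=0 emitted=1 chunks_done=1
Byte 6 = '8': mode=SIZE remaining=0 emitted=1 chunks_done=1
Byte 7 = 0x0D: mode=SIZE_CR remaining=0 emitted=1 chunks_done=1
Byte 8 = 0x0A: mode=DATA remaining=8 emitted=1 chunks_done=1
Byte 9 = '6': mode=DATA remaining=7 emitted=2 chunks_done=1
Byte 10 = 'w': mode=DATA remaining=6 emitted=3 chunks_done=1
Byte 11 = 'o': mode=DATA remaining=5 emitted=4 chunks_done=1
Byte 12 = 'r': mode=DATA remaining=4 emitted=5 chunks_done=1
Byte 13 = 'v': mode=DATA remaining=3 emitted=6 chunks_done=1
Byte 14 = 'q': mode=DATA remaining=2 emitted=7 chunks_done=1
Byte 15 = 'b': mode=DATA remaining=1 emitted=8 chunks_done=1

Answer: DATA 1 8 1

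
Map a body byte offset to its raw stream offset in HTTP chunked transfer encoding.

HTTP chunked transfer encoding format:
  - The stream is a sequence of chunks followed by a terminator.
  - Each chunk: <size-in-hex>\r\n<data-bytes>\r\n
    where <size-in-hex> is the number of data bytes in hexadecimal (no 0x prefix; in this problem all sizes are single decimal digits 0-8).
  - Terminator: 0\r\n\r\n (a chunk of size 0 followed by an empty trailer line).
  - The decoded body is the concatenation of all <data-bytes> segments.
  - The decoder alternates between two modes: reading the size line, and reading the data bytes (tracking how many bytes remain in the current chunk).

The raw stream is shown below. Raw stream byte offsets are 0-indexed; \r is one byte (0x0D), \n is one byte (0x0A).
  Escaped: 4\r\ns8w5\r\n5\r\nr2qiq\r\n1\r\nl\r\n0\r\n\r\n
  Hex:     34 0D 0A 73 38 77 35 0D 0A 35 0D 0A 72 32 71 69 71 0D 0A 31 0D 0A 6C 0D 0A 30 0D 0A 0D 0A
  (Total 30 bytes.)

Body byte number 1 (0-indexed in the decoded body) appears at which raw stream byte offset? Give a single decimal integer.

Chunk 1: stream[0..1]='4' size=0x4=4, data at stream[3..7]='s8w5' -> body[0..4], body so far='s8w5'
Chunk 2: stream[9..10]='5' size=0x5=5, data at stream[12..17]='r2qiq' -> body[4..9], body so far='s8w5r2qiq'
Chunk 3: stream[19..20]='1' size=0x1=1, data at stream[22..23]='l' -> body[9..10], body so far='s8w5r2qiql'
Chunk 4: stream[25..26]='0' size=0 (terminator). Final body='s8w5r2qiql' (10 bytes)
Body byte 1 at stream offset 4

Answer: 4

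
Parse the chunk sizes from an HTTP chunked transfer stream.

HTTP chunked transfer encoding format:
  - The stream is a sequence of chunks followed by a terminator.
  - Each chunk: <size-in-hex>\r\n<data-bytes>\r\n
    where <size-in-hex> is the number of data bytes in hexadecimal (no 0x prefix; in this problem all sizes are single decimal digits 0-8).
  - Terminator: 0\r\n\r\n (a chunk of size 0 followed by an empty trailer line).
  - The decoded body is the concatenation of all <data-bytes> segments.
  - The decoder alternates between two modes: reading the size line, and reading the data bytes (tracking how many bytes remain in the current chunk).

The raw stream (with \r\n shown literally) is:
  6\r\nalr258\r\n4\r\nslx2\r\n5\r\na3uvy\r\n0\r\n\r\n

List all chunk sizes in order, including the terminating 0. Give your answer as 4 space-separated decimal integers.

Answer: 6 4 5 0

Derivation:
Chunk 1: stream[0..1]='6' size=0x6=6, data at stream[3..9]='alr258' -> body[0..6], body so far='alr258'
Chunk 2: stream[11..12]='4' size=0x4=4, data at stream[14..18]='slx2' -> body[6..10], body so far='alr258slx2'
Chunk 3: stream[20..21]='5' size=0x5=5, data at stream[23..28]='a3uvy' -> body[10..15], body so far='alr258slx2a3uvy'
Chunk 4: stream[30..31]='0' size=0 (terminator). Final body='alr258slx2a3uvy' (15 bytes)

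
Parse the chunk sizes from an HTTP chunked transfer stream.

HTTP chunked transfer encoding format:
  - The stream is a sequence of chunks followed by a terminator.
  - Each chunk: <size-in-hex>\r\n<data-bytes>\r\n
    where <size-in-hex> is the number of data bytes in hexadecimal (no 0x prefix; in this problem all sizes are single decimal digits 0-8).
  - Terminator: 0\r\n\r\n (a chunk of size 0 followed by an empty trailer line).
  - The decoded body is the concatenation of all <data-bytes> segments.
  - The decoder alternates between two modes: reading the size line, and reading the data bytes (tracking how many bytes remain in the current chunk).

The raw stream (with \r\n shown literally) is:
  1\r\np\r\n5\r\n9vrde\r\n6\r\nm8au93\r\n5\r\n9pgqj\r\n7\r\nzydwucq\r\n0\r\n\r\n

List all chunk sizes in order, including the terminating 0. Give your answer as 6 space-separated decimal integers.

Chunk 1: stream[0..1]='1' size=0x1=1, data at stream[3..4]='p' -> body[0..1], body so far='p'
Chunk 2: stream[6..7]='5' size=0x5=5, data at stream[9..14]='9vrde' -> body[1..6], body so far='p9vrde'
Chunk 3: stream[16..17]='6' size=0x6=6, data at stream[19..25]='m8au93' -> body[6..12], body so far='p9vrdem8au93'
Chunk 4: stream[27..28]='5' size=0x5=5, data at stream[30..35]='9pgqj' -> body[12..17], body so far='p9vrdem8au939pgqj'
Chunk 5: stream[37..38]='7' size=0x7=7, data at stream[40..47]='zydwucq' -> body[17..24], body so far='p9vrdem8au939pgqjzydwucq'
Chunk 6: stream[49..50]='0' size=0 (terminator). Final body='p9vrdem8au939pgqjzydwucq' (24 bytes)

Answer: 1 5 6 5 7 0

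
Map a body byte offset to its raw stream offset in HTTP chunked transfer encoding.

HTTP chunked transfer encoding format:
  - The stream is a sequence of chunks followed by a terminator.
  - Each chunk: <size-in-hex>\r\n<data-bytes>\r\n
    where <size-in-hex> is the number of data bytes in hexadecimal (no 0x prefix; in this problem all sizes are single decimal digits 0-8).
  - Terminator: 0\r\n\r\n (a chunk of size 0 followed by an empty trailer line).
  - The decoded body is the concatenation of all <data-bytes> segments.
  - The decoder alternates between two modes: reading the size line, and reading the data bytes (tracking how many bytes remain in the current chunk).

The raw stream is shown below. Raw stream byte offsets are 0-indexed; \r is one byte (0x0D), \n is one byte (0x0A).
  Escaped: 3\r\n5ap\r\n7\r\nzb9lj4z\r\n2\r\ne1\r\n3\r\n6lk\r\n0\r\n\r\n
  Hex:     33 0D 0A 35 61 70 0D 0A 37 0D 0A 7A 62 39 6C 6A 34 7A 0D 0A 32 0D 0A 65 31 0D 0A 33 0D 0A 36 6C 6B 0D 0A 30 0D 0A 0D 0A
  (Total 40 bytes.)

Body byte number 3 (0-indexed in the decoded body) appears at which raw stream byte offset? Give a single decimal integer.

Chunk 1: stream[0..1]='3' size=0x3=3, data at stream[3..6]='5ap' -> body[0..3], body so far='5ap'
Chunk 2: stream[8..9]='7' size=0x7=7, data at stream[11..18]='zb9lj4z' -> body[3..10], body so far='5apzb9lj4z'
Chunk 3: stream[20..21]='2' size=0x2=2, data at stream[23..25]='e1' -> body[10..12], body so far='5apzb9lj4ze1'
Chunk 4: stream[27..28]='3' size=0x3=3, data at stream[30..33]='6lk' -> body[12..15], body so far='5apzb9lj4ze16lk'
Chunk 5: stream[35..36]='0' size=0 (terminator). Final body='5apzb9lj4ze16lk' (15 bytes)
Body byte 3 at stream offset 11

Answer: 11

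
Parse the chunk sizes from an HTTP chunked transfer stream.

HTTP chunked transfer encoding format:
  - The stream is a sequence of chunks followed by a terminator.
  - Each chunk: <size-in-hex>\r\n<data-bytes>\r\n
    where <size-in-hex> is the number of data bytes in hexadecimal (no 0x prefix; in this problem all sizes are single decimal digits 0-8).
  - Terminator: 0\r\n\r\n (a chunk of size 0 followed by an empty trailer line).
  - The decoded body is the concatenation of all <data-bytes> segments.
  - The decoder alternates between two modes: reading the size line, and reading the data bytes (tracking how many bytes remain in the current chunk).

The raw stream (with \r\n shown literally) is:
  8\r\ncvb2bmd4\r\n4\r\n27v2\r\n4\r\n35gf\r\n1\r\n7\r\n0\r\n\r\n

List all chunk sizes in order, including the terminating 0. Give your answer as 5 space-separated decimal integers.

Chunk 1: stream[0..1]='8' size=0x8=8, data at stream[3..11]='cvb2bmd4' -> body[0..8], body so far='cvb2bmd4'
Chunk 2: stream[13..14]='4' size=0x4=4, data at stream[16..20]='27v2' -> body[8..12], body so far='cvb2bmd427v2'
Chunk 3: stream[22..23]='4' size=0x4=4, data at stream[25..29]='35gf' -> body[12..16], body so far='cvb2bmd427v235gf'
Chunk 4: stream[31..32]='1' size=0x1=1, data at stream[34..35]='7' -> body[16..17], body so far='cvb2bmd427v235gf7'
Chunk 5: stream[37..38]='0' size=0 (terminator). Final body='cvb2bmd427v235gf7' (17 bytes)

Answer: 8 4 4 1 0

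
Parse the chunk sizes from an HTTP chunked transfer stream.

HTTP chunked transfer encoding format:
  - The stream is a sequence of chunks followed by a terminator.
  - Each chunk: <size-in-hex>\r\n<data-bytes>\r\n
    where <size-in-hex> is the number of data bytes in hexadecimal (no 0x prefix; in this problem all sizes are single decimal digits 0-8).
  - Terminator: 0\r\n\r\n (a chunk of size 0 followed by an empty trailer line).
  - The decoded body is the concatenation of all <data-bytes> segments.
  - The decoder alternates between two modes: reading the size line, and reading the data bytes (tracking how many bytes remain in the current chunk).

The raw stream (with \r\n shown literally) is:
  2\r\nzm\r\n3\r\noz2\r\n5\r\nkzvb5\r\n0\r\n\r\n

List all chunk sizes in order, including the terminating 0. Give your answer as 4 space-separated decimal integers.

Chunk 1: stream[0..1]='2' size=0x2=2, data at stream[3..5]='zm' -> body[0..2], body so far='zm'
Chunk 2: stream[7..8]='3' size=0x3=3, data at stream[10..13]='oz2' -> body[2..5], body so far='zmoz2'
Chunk 3: stream[15..16]='5' size=0x5=5, data at stream[18..23]='kzvb5' -> body[5..10], body so far='zmoz2kzvb5'
Chunk 4: stream[25..26]='0' size=0 (terminator). Final body='zmoz2kzvb5' (10 bytes)

Answer: 2 3 5 0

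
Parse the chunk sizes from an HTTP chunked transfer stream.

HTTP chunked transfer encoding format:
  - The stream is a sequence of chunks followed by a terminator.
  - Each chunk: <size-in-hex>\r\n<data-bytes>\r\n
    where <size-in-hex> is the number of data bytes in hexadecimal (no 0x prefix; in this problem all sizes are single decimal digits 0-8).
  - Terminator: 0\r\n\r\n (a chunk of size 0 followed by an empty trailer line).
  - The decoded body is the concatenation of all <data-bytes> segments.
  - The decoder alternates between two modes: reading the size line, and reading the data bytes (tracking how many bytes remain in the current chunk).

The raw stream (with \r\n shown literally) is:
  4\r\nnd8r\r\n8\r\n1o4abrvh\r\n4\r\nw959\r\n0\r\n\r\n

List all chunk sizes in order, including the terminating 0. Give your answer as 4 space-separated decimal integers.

Answer: 4 8 4 0

Derivation:
Chunk 1: stream[0..1]='4' size=0x4=4, data at stream[3..7]='nd8r' -> body[0..4], body so far='nd8r'
Chunk 2: stream[9..10]='8' size=0x8=8, data at stream[12..20]='1o4abrvh' -> body[4..12], body so far='nd8r1o4abrvh'
Chunk 3: stream[22..23]='4' size=0x4=4, data at stream[25..29]='w959' -> body[12..16], body so far='nd8r1o4abrvhw959'
Chunk 4: stream[31..32]='0' size=0 (terminator). Final body='nd8r1o4abrvhw959' (16 bytes)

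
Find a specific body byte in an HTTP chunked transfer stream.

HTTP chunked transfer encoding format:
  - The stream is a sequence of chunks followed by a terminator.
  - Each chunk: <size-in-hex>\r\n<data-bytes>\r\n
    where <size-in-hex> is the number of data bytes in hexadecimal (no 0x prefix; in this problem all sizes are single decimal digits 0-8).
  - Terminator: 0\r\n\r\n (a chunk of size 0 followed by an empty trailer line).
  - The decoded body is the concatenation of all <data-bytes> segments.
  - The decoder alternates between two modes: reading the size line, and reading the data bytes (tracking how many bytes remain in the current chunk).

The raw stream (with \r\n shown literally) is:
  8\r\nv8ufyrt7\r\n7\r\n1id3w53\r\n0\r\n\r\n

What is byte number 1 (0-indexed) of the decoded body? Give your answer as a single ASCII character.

Chunk 1: stream[0..1]='8' size=0x8=8, data at stream[3..11]='v8ufyrt7' -> body[0..8], body so far='v8ufyrt7'
Chunk 2: stream[13..14]='7' size=0x7=7, data at stream[16..23]='1id3w53' -> body[8..15], body so far='v8ufyrt71id3w53'
Chunk 3: stream[25..26]='0' size=0 (terminator). Final body='v8ufyrt71id3w53' (15 bytes)
Body byte 1 = '8'

Answer: 8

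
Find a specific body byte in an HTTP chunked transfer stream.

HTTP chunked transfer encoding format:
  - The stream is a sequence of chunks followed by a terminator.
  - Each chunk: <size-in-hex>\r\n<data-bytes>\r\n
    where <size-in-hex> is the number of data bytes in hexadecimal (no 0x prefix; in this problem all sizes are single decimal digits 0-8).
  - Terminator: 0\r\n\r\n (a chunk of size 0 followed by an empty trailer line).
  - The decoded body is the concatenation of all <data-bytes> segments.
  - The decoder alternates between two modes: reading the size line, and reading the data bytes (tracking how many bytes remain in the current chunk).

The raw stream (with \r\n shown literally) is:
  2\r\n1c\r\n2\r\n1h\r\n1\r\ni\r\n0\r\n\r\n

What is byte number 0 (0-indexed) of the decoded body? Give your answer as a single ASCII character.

Answer: 1

Derivation:
Chunk 1: stream[0..1]='2' size=0x2=2, data at stream[3..5]='1c' -> body[0..2], body so far='1c'
Chunk 2: stream[7..8]='2' size=0x2=2, data at stream[10..12]='1h' -> body[2..4], body so far='1c1h'
Chunk 3: stream[14..15]='1' size=0x1=1, data at stream[17..18]='i' -> body[4..5], body so far='1c1hi'
Chunk 4: stream[20..21]='0' size=0 (terminator). Final body='1c1hi' (5 bytes)
Body byte 0 = '1'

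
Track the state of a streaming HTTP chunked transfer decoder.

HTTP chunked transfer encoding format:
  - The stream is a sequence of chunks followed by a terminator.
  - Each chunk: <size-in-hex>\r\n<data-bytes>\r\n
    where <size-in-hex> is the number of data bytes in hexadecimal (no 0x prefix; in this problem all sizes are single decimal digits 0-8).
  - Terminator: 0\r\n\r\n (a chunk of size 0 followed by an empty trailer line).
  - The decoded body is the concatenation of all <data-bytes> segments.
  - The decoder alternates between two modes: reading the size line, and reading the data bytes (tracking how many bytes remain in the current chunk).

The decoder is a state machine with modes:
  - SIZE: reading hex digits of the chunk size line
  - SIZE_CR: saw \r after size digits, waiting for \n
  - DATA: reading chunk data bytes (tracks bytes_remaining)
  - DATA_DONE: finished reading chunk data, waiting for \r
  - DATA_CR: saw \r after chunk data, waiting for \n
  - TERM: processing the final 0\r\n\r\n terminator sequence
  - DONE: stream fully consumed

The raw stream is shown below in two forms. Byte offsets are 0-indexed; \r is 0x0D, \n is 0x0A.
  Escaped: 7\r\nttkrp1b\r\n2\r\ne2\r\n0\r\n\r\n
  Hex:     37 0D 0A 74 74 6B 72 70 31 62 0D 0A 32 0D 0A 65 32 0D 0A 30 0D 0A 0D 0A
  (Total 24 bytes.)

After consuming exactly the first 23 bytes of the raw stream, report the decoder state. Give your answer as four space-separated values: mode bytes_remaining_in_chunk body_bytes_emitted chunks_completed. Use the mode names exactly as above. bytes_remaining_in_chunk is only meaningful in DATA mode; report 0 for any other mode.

Byte 0 = '7': mode=SIZE remaining=0 emitted=0 chunks_done=0
Byte 1 = 0x0D: mode=SIZE_CR remaining=0 emitted=0 chunks_done=0
Byte 2 = 0x0A: mode=DATA remaining=7 emitted=0 chunks_done=0
Byte 3 = 't': mode=DATA remaining=6 emitted=1 chunks_done=0
Byte 4 = 't': mode=DATA remaining=5 emitted=2 chunks_done=0
Byte 5 = 'k': mode=DATA remaining=4 emitted=3 chunks_done=0
Byte 6 = 'r': mode=DATA remaining=3 emitted=4 chunks_done=0
Byte 7 = 'p': mode=DATA remaining=2 emitted=5 chunks_done=0
Byte 8 = '1': mode=DATA remaining=1 emitted=6 chunks_done=0
Byte 9 = 'b': mode=DATA_DONE remaining=0 emitted=7 chunks_done=0
Byte 10 = 0x0D: mode=DATA_CR remaining=0 emitted=7 chunks_done=0
Byte 11 = 0x0A: mode=SIZE remaining=0 emitted=7 chunks_done=1
Byte 12 = '2': mode=SIZE remaining=0 emitted=7 chunks_done=1
Byte 13 = 0x0D: mode=SIZE_CR remaining=0 emitted=7 chunks_done=1
Byte 14 = 0x0A: mode=DATA remaining=2 emitted=7 chunks_done=1
Byte 15 = 'e': mode=DATA remaining=1 emitted=8 chunks_done=1
Byte 16 = '2': mode=DATA_DONE remaining=0 emitted=9 chunks_done=1
Byte 17 = 0x0D: mode=DATA_CR remaining=0 emitted=9 chunks_done=1
Byte 18 = 0x0A: mode=SIZE remaining=0 emitted=9 chunks_done=2
Byte 19 = '0': mode=SIZE remaining=0 emitted=9 chunks_done=2
Byte 20 = 0x0D: mode=SIZE_CR remaining=0 emitted=9 chunks_done=2
Byte 21 = 0x0A: mode=TERM remaining=0 emitted=9 chunks_done=2
Byte 22 = 0x0D: mode=TERM remaining=0 emitted=9 chunks_done=2

Answer: TERM 0 9 2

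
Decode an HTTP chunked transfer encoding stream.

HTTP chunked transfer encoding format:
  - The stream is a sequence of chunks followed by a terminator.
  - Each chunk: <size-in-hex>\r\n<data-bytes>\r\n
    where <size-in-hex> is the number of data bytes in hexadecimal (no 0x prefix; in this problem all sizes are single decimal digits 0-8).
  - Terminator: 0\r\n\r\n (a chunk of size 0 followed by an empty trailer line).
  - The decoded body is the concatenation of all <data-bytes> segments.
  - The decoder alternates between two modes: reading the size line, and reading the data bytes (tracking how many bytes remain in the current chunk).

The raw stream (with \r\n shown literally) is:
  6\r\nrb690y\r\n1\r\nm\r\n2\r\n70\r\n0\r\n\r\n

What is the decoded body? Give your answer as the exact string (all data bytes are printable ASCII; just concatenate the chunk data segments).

Chunk 1: stream[0..1]='6' size=0x6=6, data at stream[3..9]='rb690y' -> body[0..6], body so far='rb690y'
Chunk 2: stream[11..12]='1' size=0x1=1, data at stream[14..15]='m' -> body[6..7], body so far='rb690ym'
Chunk 3: stream[17..18]='2' size=0x2=2, data at stream[20..22]='70' -> body[7..9], body so far='rb690ym70'
Chunk 4: stream[24..25]='0' size=0 (terminator). Final body='rb690ym70' (9 bytes)

Answer: rb690ym70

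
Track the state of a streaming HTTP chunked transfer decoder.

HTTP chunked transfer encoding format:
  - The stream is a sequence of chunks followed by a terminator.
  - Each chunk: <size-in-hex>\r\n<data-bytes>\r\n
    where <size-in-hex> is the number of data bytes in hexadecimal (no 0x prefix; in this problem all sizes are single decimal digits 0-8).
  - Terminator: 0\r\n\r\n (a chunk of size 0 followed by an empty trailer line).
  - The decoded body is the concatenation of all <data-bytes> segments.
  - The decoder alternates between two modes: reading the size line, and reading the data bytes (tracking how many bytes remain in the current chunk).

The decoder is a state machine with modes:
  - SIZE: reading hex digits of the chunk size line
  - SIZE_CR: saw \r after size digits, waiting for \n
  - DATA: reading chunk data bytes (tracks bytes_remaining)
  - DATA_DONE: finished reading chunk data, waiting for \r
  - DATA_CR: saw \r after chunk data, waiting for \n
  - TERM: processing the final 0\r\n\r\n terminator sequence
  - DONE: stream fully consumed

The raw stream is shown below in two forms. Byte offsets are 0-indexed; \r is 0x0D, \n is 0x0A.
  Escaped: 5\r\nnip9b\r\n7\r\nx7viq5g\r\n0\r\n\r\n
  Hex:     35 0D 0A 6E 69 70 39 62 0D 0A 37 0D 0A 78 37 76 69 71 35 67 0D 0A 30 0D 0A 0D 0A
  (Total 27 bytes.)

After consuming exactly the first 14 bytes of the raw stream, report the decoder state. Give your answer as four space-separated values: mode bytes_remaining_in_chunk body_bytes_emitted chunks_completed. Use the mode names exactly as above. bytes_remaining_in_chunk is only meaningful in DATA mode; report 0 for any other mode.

Byte 0 = '5': mode=SIZE remaining=0 emitted=0 chunks_done=0
Byte 1 = 0x0D: mode=SIZE_CR remaining=0 emitted=0 chunks_done=0
Byte 2 = 0x0A: mode=DATA remaining=5 emitted=0 chunks_done=0
Byte 3 = 'n': mode=DATA remaining=4 emitted=1 chunks_done=0
Byte 4 = 'i': mode=DATA remaining=3 emitted=2 chunks_done=0
Byte 5 = 'p': mode=DATA remaining=2 emitted=3 chunks_done=0
Byte 6 = '9': mode=DATA remaining=1 emitted=4 chunks_done=0
Byte 7 = 'b': mode=DATA_DONE remaining=0 emitted=5 chunks_done=0
Byte 8 = 0x0D: mode=DATA_CR remaining=0 emitted=5 chunks_done=0
Byte 9 = 0x0A: mode=SIZE remaining=0 emitted=5 chunks_done=1
Byte 10 = '7': mode=SIZE remaining=0 emitted=5 chunks_done=1
Byte 11 = 0x0D: mode=SIZE_CR remaining=0 emitted=5 chunks_done=1
Byte 12 = 0x0A: mode=DATA remaining=7 emitted=5 chunks_done=1
Byte 13 = 'x': mode=DATA remaining=6 emitted=6 chunks_done=1

Answer: DATA 6 6 1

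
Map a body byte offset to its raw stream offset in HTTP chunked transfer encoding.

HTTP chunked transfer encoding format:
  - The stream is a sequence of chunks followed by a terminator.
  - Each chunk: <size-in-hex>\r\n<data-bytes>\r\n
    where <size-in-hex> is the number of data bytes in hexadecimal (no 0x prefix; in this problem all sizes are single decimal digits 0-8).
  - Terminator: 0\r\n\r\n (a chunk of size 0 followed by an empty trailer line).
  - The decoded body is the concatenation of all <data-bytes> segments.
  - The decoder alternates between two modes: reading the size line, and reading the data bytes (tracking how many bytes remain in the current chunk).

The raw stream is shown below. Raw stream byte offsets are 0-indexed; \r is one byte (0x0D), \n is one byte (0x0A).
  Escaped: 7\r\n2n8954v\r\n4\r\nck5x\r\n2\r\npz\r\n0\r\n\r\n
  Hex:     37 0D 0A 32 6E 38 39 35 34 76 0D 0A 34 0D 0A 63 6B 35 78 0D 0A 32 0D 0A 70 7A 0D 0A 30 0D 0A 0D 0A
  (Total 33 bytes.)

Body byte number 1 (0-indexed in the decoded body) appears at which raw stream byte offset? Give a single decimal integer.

Chunk 1: stream[0..1]='7' size=0x7=7, data at stream[3..10]='2n8954v' -> body[0..7], body so far='2n8954v'
Chunk 2: stream[12..13]='4' size=0x4=4, data at stream[15..19]='ck5x' -> body[7..11], body so far='2n8954vck5x'
Chunk 3: stream[21..22]='2' size=0x2=2, data at stream[24..26]='pz' -> body[11..13], body so far='2n8954vck5xpz'
Chunk 4: stream[28..29]='0' size=0 (terminator). Final body='2n8954vck5xpz' (13 bytes)
Body byte 1 at stream offset 4

Answer: 4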